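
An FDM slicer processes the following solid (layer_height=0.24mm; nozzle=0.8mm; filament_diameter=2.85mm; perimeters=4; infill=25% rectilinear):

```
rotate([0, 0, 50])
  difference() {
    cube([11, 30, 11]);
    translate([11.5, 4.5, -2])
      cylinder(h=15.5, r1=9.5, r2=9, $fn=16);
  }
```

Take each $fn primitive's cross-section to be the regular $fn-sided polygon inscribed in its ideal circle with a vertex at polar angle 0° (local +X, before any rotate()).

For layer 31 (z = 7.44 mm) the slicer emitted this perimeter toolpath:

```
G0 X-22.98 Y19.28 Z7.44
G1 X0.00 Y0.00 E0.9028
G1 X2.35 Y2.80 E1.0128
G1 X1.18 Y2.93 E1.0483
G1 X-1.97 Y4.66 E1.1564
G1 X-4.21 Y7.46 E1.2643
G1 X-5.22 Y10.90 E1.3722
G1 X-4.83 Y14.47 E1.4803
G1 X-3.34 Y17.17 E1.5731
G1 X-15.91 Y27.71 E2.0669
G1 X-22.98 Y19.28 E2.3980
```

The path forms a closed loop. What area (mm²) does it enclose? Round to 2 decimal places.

Apply the shoelace formula to the sequence of (X, Y) vertices; enclosed area = 233.00 mm².

233.00 mm²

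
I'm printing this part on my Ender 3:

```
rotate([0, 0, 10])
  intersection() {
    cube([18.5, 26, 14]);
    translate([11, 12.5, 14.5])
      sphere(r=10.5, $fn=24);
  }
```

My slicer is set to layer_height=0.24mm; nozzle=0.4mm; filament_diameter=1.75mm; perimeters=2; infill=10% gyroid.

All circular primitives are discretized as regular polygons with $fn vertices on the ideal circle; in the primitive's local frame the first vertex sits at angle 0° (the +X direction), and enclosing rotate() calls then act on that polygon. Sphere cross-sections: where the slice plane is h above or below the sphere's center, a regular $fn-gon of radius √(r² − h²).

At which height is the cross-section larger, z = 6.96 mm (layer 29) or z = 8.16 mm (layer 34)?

layer 34 (z = 8.16 mm)

Layer 29 (z = 6.96): the cube (footprint 18.5×26) is included at this height (area 481.00 mm²); the r=10.5 sphere at (11, 12.5) contributes a regular 24-gon of circumradius √(10.5²−7.54²) = 7.307 (area = (24/2)·7.307²·sin(360°/24) = 165.85 mm²); After intersecting: the r=10.5 sphere at (11, 12.5) lies inside the 18.5×26 cube, so the common part is the r=10.5 sphere at (11, 12.5) itself — area = 165.85 mm²; (rotated 10° about Z; rotation is an isometry so areas/perimeters/island counts are preserved). So its area = 165.85 mm². Layer 34 (z = 8.16): the cube is present — its section is the full 18.5×26 rectangle (area 481.00 mm²); the sphere at (11, 12.5): section is a regular 24-gon, circumradius = √(r²−h²) = √(10.5²−6.34²) = 8.370 (area = (24/2)·8.370²·sin(360°/24) = 217.58 mm²); Taking the intersection: the r=10.5 sphere at (11, 12.5) partially overlaps the 18.5×26 cube; clipping to the common part keeps 213.60 mm² — area = 213.60 mm²; (rotated 10° about Z; rotation is an isometry so areas/perimeters/island counts are preserved). So its area = 213.60 mm². Layer 34 is larger (213.60 vs 165.85 mm²).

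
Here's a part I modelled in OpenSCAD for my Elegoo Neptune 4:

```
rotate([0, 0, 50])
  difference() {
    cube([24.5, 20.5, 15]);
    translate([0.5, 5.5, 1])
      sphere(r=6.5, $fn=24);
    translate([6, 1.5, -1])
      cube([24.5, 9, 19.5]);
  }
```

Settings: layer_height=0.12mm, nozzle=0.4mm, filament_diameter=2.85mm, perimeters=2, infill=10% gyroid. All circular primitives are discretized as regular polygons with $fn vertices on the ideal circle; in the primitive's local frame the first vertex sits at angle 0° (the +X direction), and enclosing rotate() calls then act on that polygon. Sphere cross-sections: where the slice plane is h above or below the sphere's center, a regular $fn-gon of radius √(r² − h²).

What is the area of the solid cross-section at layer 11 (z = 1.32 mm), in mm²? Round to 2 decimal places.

270.89 mm²

At z = 1.32 mm: the cube is present — its section is the full 24.5×20.5 rectangle (area 502.25 mm²); the sphere at (0.5, 5.5): section is a regular 24-gon, circumradius = √(r²−h²) = √(6.5²−0.32²) = 6.492 (area = (24/2)·6.492²·sin(360°/24) = 130.90 mm²); the 24.5×9 cube at (6, 1.5) contributes its full rectangle (area 220.50 mm²); Taking the first minus the rest: starting from the 24.5×20.5 cube (502.25 mm²), the r=6.5 sphere at (0.5, 5.5) partially overlaps it — only the 69.24 mm² overlap (of its 130.90 mm²) is removed, clipping the outline; the 24.5×9 cube at (6, 1.5) partially overlaps it — only the 162.12 mm² overlap (of its 220.50 mm²) is removed, clipping the outline — area = 270.89 mm²; (whole slice rotated 50° about Z — lengths, areas and connectivity unchanged). Overall, the cross-section has 2 separate islands. Net area = 270.89 mm².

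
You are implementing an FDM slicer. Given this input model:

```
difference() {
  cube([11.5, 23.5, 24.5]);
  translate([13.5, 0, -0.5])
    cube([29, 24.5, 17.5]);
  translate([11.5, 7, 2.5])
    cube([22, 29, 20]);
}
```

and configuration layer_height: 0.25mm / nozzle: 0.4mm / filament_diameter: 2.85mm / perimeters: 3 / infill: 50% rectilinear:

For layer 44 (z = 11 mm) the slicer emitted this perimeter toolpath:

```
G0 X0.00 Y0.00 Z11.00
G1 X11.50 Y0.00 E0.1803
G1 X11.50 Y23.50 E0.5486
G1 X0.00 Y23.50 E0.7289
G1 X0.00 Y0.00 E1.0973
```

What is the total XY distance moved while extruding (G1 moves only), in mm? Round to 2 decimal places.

Sum the Euclidean lengths of each G1 segment: total = 70.00 mm.

70.00 mm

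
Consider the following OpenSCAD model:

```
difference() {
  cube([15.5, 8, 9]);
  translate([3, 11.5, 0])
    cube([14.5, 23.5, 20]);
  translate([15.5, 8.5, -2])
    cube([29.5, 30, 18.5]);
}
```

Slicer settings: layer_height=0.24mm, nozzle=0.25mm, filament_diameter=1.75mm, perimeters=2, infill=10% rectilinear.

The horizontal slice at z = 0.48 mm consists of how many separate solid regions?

At z = 0.48 mm: the 15.5×8 cube contributes its full rectangle; the 14.5×23.5 cube at (3, 11.5) contributes its full rectangle; the 29.5×30 cube at (15.5, 8.5) contributes its full rectangle; Subtracting the remaining from the first: starting from the 15.5×8 cube, the 14.5×23.5 cube at (3, 11.5) misses the remaining region (no effect); the 29.5×30 cube at (15.5, 8.5) misses the remaining region (no effect) — 1 connected region. The result has 1 disconnected region.

1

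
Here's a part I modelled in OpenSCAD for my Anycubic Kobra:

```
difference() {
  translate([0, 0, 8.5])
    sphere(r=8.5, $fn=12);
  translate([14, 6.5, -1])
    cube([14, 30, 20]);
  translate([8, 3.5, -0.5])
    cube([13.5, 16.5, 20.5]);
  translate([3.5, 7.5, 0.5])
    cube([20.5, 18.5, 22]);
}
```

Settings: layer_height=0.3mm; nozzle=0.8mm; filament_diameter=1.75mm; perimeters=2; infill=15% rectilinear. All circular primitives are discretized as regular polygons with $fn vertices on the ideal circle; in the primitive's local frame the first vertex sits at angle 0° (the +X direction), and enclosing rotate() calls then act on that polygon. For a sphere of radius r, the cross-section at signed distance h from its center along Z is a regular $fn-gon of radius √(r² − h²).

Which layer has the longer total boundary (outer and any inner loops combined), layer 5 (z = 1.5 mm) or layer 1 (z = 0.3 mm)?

Layer 5 (z = 1.5): the sphere: section is a regular 12-gon, circumradius = √(r²−h²) = √(8.5²−7²) = 4.822 (perimeter = 2·12·4.822·sin(180°/12) = 29.95 mm); the cube at (14, 6.5) is present — its section is the full 14×30 rectangle (perimeter 88.00 mm); the cube at (8, 3.5) (footprint 13.5×16.5) is included at this height (perimeter 60.00 mm); the cube at (3.5, 7.5) (footprint 20.5×18.5) is included at this height (perimeter 78.00 mm); After the difference (first − rest): starting from the r=8.5 sphere, the 14×30 cube at (14, 6.5) misses the remaining region (no effect); the 13.5×16.5 cube at (8, 3.5) misses the remaining region (no effect); the 20.5×18.5 cube at (3.5, 7.5) misses the remaining region (no effect) — boundary = 29.95 mm. So its perimeter = 29.95 mm. Layer 1 (z = 0.3): the r=8.5 sphere slices to a regular 12-gon of circumradius 2.238 (√(r²−h²) with h=8.2 from center) (perimeter = 2·12·2.238·sin(180°/12) = 13.90 mm); the 14×30 cube at (14, 6.5) contributes its full rectangle (perimeter 88.00 mm); the cube at (8, 3.5) (footprint 13.5×16.5) is included at this height (perimeter 60.00 mm); the cube at (3.5, 7.5) is not intersected at this z (z outside [0.5, 22.5]); Taking the first minus the rest: starting from the r=8.5 sphere, the 14×30 cube at (14, 6.5) misses the remaining region (no effect); the 13.5×16.5 cube at (8, 3.5) misses the remaining region (no effect) — boundary = 13.90 mm. So its perimeter = 13.90 mm. Layer 5 is larger (29.95 vs 13.90 mm).

layer 5 (z = 1.5 mm)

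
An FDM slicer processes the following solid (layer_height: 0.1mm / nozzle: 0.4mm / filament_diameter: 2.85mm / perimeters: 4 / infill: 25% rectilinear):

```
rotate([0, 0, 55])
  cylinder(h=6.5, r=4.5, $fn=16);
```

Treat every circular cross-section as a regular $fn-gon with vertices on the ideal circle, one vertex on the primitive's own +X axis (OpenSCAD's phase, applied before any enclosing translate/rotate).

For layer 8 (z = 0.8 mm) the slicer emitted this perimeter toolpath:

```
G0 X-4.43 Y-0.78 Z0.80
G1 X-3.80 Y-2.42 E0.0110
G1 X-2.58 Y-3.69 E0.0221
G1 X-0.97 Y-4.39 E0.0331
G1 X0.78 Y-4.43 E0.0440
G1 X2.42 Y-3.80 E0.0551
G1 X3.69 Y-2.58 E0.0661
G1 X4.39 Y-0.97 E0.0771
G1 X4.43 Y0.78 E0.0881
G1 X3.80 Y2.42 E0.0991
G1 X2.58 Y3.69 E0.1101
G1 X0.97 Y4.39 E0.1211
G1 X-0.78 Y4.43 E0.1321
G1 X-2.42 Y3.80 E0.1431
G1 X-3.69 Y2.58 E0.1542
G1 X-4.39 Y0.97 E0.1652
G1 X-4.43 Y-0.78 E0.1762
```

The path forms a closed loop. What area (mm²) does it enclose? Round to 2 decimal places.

62.01 mm²

Apply the shoelace formula to the sequence of (X, Y) vertices; enclosed area = 62.01 mm².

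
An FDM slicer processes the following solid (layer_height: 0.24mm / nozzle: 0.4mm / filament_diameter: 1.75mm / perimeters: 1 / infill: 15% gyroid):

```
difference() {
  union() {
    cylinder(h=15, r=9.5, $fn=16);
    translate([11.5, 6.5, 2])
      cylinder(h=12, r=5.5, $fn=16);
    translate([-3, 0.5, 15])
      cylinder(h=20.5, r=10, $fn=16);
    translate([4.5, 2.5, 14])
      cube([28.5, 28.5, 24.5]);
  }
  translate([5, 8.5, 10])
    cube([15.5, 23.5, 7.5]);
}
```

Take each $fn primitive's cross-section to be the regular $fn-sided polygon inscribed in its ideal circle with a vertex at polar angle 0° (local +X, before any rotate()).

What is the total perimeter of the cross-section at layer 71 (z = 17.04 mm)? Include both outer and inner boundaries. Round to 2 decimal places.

209.91 mm

At z = 17.04 mm: the cylinder is not intersected at this z (z outside [0, 15]); the cylinder at (11.5, 6.5) is not intersected at this z (z outside [2, 14]); the cylinder at (-3, 0.5): section is a regular 16-gon, circumradius r=10 (perimeter = 2·16·10.000·sin(180°/16) = 62.43 mm); the cube at (4.5, 2.5) is present — its section is the full 28.5×28.5 rectangle (perimeter 114.00 mm); Taking the union: the regions partially overlap (shared area 5.77 mm²), so the edge portions inside another operand are dropped and the merged outline is re-measured after clipping — boundary = 164.91 mm; the 15.5×23.5 cube at (5, 8.5) contributes its full rectangle (perimeter 78.00 mm); Taking the first minus the rest: starting from that combined region, the 15.5×23.5 cube at (5, 8.5) partially overlaps it — only the 348.75 mm² overlap (of its 364.25 mm²) is removed, clipping the outline — boundary = 209.91 mm. Overall, the cross-section is a single solid region. Total boundary length (outer) = 209.91 mm.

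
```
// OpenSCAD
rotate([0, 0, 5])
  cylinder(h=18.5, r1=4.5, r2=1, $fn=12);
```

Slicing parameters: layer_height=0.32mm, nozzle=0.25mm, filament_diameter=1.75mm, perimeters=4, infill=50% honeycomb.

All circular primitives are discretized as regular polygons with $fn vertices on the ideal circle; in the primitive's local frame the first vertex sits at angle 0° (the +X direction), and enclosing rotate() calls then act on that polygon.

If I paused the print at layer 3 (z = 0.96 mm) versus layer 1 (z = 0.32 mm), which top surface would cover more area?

Layer 3 (z = 0.96): the cone: at t=0.052 of its height the radius interpolates to r₁+(r₂−r₁)t = 4.318, giving a regular 12-gon of that circumradius (area = (12/2)·4.318²·sin(360°/12) = 55.95 mm²); (whole slice rotated 5° about Z — lengths, areas and connectivity unchanged). So its area = 55.95 mm². Layer 1 (z = 0.32): the cone (r1=4.5→r2=1) has section circumradius 4.439 here — a regular 12-gon (area = (12/2)·4.439²·sin(360°/12) = 59.13 mm²); (rotated 5° about Z; rotation is an isometry so areas/perimeters/island counts are preserved). So its area = 59.13 mm². Layer 1 is larger (59.13 vs 55.95 mm²).

layer 1 (z = 0.32 mm)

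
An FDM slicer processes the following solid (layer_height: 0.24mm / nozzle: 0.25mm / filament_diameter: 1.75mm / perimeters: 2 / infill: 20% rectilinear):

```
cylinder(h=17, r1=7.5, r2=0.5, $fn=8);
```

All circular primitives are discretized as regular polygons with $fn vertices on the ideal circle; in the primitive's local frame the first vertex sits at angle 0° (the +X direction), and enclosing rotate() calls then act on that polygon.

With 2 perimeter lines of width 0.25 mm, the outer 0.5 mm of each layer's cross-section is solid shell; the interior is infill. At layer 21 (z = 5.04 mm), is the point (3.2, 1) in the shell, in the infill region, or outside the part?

infill

At z = 5.04 mm: the cone (r1=7.5→r2=0.5) has section circumradius 5.425 here — a regular 8-gon. Overall, the cross-section is a single solid region. The nearest boundary edge runs (5.42, 0.00)→(3.84, 3.84); distance from the point to it = 1.67 mm. The point is inside the cross-section and 1.67 mm from the nearest boundary — more than the 0.5 mm shell width (2 × 0.25), so it's in the infill interior.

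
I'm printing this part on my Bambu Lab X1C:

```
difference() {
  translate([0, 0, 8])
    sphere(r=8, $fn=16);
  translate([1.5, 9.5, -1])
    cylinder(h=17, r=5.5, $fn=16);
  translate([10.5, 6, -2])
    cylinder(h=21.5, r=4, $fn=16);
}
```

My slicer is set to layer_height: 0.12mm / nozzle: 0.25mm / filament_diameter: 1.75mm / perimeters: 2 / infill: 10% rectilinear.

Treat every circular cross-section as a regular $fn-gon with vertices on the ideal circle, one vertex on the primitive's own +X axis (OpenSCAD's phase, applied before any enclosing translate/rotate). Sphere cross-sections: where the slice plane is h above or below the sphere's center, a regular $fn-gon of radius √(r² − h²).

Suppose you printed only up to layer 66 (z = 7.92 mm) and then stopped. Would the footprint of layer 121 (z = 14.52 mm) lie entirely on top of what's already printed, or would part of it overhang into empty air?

entirely on top

Compare the two slices. At z = 7.92: the r=8 sphere contributes a regular 16-gon of circumradius √(8²−0.08²) = 8.000 (area = (16/2)·8.000²·sin(360°/16) = 195.91 mm²); the r=5.5 cylinder at (1.5, 9.5) gives a regular 16-gon of circumradius 5.5 (constant along its height) (area = (16/2)·5.500²·sin(360°/16) = 92.61 mm²); the cylinder at (10.5, 6): section is a regular 16-gon, circumradius r=4 (area = (16/2)·4.000²·sin(360°/16) = 48.98 mm²); After the difference (first − rest): starting from the r=8 sphere (195.91 mm²), the r=5.5 cylinder at (1.5, 9.5) partially overlaps it — only the 22.93 mm² overlap (of its 92.61 mm²) is removed, clipping the outline; the r=4 cylinder at (10.5, 6) misses the remaining region (no effect) — area = 172.98 mm². At z = 14.52: the r=8 sphere contributes a regular 16-gon of circumradius √(8²−6.52²) = 4.636 (area = (16/2)·4.636²·sin(360°/16) = 65.79 mm²); the r=5.5 cylinder at (1.5, 9.5) contributes a regular 16-gon of circumradius 5.5 (area = (16/2)·5.500²·sin(360°/16) = 92.61 mm²); the r=4 cylinder at (10.5, 6) contributes a regular 16-gon of circumradius 4 (area = (16/2)·4.000²·sin(360°/16) = 48.98 mm²); Subtracting the remaining from the first: starting from the r=8 sphere (65.79 mm²), the r=5.5 cylinder at (1.5, 9.5) partially overlaps it — only the 0.75 mm² overlap (of its 92.61 mm²) is removed, clipping the outline; the r=4 cylinder at (10.5, 6) misses the remaining region (no effect) — area = 65.04 mm². Checking containment: the cross-section at z = 14.52 is a subset of the cross-section at z = 7.92.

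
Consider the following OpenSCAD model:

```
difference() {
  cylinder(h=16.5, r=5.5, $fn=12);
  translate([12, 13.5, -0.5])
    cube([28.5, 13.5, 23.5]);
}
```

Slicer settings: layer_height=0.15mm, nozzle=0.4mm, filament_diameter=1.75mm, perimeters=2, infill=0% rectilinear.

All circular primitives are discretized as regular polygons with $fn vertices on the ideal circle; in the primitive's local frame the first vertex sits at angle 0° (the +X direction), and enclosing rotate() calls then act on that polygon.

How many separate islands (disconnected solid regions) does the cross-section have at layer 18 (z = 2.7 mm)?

1

At z = 2.7 mm: the r=5.5 cylinder gives a regular 12-gon of circumradius 5.5 (constant along its height); the 28.5×13.5 cube at (12, 13.5) contributes its full rectangle; Subtracting the remaining from the first: starting from the r=5.5 cylinder, the 28.5×13.5 cube at (12, 13.5) misses the remaining region (no effect) — 1 connected region. Overall, the cross-section is a single solid region. Island count = 1.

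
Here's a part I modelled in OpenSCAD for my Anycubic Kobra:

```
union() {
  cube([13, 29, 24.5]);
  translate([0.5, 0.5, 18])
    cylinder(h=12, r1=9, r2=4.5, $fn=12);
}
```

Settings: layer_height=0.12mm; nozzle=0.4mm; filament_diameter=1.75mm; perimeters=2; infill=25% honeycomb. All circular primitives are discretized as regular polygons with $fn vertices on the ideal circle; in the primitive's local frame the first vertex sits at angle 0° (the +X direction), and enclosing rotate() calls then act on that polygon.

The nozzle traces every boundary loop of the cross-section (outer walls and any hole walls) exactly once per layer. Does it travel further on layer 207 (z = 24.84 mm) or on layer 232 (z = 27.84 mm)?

layer 207 (z = 24.84 mm)

Layer 207 (z = 24.84): the cube is not intersected at this z (z outside [0, 24.5]); the cone at (0.5, 0.5) (r1=9→r2=4.5) has section circumradius 6.435 here — a regular 12-gon (perimeter = 2·12·6.435·sin(180°/12) = 39.97 mm); Merging all regions: only the cone at (0.5, 0.5) is present, so the union is just that shape — boundary = 39.97 mm. So its perimeter = 39.97 mm. Layer 232 (z = 27.84): the cube is not intersected at this z (z outside [0, 24.5]); the cone at (0.5, 0.5): at t=0.820 of its height the radius interpolates to r₁+(r₂−r₁)t = 5.310, giving a regular 12-gon of that circumradius (perimeter = 2·12·5.310·sin(180°/12) = 32.98 mm); Combining (union): only the cone at (0.5, 0.5) is present, so the union is just that shape — boundary = 32.98 mm. So its perimeter = 32.98 mm. Layer 207 is larger (39.97 vs 32.98 mm).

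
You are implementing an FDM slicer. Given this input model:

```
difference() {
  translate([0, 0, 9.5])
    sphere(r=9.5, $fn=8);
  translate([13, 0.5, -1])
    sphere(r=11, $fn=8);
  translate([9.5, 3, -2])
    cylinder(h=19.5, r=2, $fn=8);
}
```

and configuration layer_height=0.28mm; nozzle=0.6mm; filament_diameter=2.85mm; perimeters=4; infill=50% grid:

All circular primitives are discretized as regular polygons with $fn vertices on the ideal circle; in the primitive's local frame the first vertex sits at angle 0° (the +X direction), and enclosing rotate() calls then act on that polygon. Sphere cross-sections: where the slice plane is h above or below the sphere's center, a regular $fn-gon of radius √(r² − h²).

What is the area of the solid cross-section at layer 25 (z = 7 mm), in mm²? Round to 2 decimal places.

220.98 mm²

At z = 7 mm: the sphere: section is a regular 8-gon, circumradius = √(r²−h²) = √(9.5²−2.5²) = 9.165 (area = (8/2)·9.165²·sin(360°/8) = 237.59 mm²); the r=11 sphere at (13, 0.5) contributes a regular 8-gon of circumradius √(11²−8²) = 7.550 (area = (8/2)·7.550²·sin(360°/8) = 161.22 mm²); the r=2 cylinder at (9.5, 3) gives a regular 8-gon of circumradius 2 (constant along its height) (area = (8/2)·2.000²·sin(360°/8) = 11.31 mm²); After the difference (first − rest): starting from the r=9.5 sphere (237.59 mm²), the r=11 sphere at (13, 0.5) partially overlaps it — only the 16.61 mm² overlap (of its 161.22 mm²) is removed, clipping the outline; the r=2 cylinder at (9.5, 3) misses the remaining region (no effect) — area = 220.98 mm². Overall, the cross-section is a single solid region. Net area = 220.98 mm².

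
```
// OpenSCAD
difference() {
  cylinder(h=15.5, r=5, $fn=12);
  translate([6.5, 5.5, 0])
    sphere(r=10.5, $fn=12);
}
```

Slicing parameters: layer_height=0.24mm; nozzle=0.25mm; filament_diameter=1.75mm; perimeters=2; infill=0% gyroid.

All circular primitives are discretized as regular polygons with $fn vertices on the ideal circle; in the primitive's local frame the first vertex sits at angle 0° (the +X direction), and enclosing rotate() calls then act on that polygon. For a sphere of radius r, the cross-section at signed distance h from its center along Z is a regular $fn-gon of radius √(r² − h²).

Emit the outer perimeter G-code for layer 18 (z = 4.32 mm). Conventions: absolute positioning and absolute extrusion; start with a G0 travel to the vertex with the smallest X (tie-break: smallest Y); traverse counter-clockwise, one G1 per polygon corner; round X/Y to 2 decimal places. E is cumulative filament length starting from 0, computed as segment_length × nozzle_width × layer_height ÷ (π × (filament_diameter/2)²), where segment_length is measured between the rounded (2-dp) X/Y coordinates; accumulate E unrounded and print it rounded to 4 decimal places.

At z = 4.32 mm: the r=5 cylinder gives a regular 12-gon of circumradius 5 (constant along its height); the sphere at (6.5, 5.5): section is a regular 12-gon, circumradius = √(r²−h²) = √(10.5²−4.32²) = 9.570; Subtracting the remaining from the first: starting from the r=5 cylinder, the r=10.5 sphere at (6.5, 5.5) partially overlaps it — only the 41.34 mm² overlap (of its 274.76 mm²) is removed, clipping the outline — 1 connected region. The outline is a single polygon with 10 vertices. Extrusion per mm of travel: 0.25 × 0.24 / (π × 0.875²) = 0.024945. Accumulating E over each segment gives final E = 0.6766.

G0 X-5.00 Y0.00 Z4.32
G1 X-4.33 Y-2.50 E0.0646
G1 X-2.50 Y-4.33 E0.1291
G1 X0.00 Y-5.00 E0.1937
G1 X2.50 Y-4.33 E0.2582
G1 X3.55 Y-3.28 E0.2953
G1 X1.71 Y-2.79 E0.3428
G1 X-1.79 Y0.71 E0.4663
G1 X-2.70 Y4.13 E0.5545
G1 X-4.33 Y2.50 E0.6120
G1 X-5.00 Y0.00 E0.6766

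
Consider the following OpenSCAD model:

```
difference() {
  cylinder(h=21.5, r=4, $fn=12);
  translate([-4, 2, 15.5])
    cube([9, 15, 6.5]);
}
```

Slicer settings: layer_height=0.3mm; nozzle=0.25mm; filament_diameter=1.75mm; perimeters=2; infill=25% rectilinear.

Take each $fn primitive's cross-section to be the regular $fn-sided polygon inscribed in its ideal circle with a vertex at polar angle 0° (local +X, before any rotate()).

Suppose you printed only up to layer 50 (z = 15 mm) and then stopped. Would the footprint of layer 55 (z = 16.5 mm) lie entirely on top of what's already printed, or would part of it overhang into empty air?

entirely on top

Compare the two slices. At z = 15: the r=4 cylinder contributes a regular 12-gon of circumradius 4 (area = (12/2)·4.000²·sin(360°/12) = 48.00 mm²); the cube at (-4, 2) does not reach this height (z outside [15.5, 22]); After the difference (first − rest): none of the subtracted shapes is present at this height, so the r=4 cylinder is unchanged — area = 48.00 mm². At z = 16.5: the cylinder: section is a regular 12-gon, circumradius r=4 (area = (12/2)·4.000²·sin(360°/12) = 48.00 mm²); the 9×15 cube at (-4, 2) contributes its full rectangle (area 135.00 mm²); After the difference (first − rest): starting from the r=4 cylinder (48.00 mm²), the 9×15 cube at (-4, 2) partially overlaps it — only the 9.07 mm² overlap (of its 135.00 mm²) is removed, clipping the outline — area = 38.93 mm². Checking containment: the cross-section at z = 16.5 is a subset of the cross-section at z = 15.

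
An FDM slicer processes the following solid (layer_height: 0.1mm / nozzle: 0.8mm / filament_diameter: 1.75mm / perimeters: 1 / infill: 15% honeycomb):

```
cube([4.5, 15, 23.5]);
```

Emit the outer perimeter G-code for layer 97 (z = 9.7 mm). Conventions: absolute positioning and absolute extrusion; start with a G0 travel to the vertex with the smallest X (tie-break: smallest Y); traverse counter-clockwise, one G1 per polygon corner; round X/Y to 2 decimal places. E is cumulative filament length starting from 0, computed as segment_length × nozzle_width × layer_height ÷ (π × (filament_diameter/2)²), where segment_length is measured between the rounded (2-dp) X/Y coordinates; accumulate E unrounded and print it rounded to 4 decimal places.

At z = 9.7 mm: the cube (footprint 4.5×15) is included at this height. The outline is a single polygon with 4 vertices. Extrusion per mm of travel: 0.8 × 0.1 / (π × 0.875²) = 0.033260. Accumulating E over each segment gives final E = 1.2971.

G0 X0.00 Y0.00 Z9.70
G1 X4.50 Y0.00 E0.1497
G1 X4.50 Y15.00 E0.6486
G1 X0.00 Y15.00 E0.7982
G1 X0.00 Y0.00 E1.2971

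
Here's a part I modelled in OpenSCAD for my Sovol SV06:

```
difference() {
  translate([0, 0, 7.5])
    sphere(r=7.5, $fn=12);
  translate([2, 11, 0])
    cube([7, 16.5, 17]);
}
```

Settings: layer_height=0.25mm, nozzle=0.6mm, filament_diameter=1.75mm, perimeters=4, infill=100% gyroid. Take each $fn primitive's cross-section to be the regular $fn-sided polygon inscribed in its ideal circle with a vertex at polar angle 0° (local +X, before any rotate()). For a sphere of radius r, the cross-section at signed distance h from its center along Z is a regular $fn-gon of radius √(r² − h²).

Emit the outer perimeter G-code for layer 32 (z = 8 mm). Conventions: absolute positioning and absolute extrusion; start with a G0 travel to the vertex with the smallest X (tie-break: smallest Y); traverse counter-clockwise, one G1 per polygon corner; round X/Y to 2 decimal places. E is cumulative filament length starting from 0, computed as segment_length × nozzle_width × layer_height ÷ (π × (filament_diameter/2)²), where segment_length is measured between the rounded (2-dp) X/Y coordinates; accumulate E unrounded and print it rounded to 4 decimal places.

At z = 8 mm: the r=7.5 sphere slices to a regular 12-gon of circumradius 7.483 (√(r²−h²) with h=0.5 from center); the cube at (2, 11) (footprint 7×16.5) is included at this height; Taking the first minus the rest: starting from the r=7.5 sphere, the 7×16.5 cube at (2, 11) misses the remaining region (no effect) — 1 connected region. The outline is a single polygon with 12 vertices. Extrusion per mm of travel: 0.6 × 0.25 / (π × 0.875²) = 0.062363. Accumulating E over each segment gives final E = 2.8980.

G0 X-7.48 Y0.00 Z8.00
G1 X-6.48 Y-3.74 E0.2414
G1 X-3.74 Y-6.48 E0.4831
G1 X0.00 Y-7.48 E0.7245
G1 X3.74 Y-6.48 E0.9659
G1 X6.48 Y-3.74 E1.2076
G1 X7.48 Y0.00 E1.4490
G1 X6.48 Y3.74 E1.6905
G1 X3.74 Y6.48 E1.9321
G1 X0.00 Y7.48 E2.1735
G1 X-3.74 Y6.48 E2.4150
G1 X-6.48 Y3.74 E2.6566
G1 X-7.48 Y0.00 E2.8980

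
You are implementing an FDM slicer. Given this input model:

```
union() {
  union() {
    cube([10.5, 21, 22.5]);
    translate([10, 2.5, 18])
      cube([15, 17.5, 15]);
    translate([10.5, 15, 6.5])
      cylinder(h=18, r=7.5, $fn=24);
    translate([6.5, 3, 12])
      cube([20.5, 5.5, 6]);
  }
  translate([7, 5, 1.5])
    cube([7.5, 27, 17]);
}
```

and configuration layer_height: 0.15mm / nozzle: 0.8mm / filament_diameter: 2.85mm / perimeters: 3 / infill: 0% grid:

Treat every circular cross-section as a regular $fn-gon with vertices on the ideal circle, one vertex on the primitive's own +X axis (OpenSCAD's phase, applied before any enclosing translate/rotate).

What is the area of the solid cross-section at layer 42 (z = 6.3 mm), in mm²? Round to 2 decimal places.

367.00 mm²

At z = 6.3 mm: the cube (footprint 10.5×21) is included at this height (area 220.50 mm²); the cube at (10, 2.5) is absent (z outside [18, 33]); the cylinder at (10.5, 15) is not intersected at this z (z outside [6.5, 24.5]); the cube at (6.5, 3) is not intersected at this z (z outside [12, 18]); Combining (union): only the 10.5×21 cube is present, so the union is just that shape — area = 220.50 mm²; the cube at (7, 5) is present — its section is the full 7.5×27 rectangle (area 202.50 mm²); Merging all regions: the regions partially overlap — summed areas 423.00 mm² minus the doubly-counted overlap 56.00 mm² gives 367.00 mm² — area = 367.00 mm². Overall, the cross-section is a single solid region. Net area = 367.00 mm².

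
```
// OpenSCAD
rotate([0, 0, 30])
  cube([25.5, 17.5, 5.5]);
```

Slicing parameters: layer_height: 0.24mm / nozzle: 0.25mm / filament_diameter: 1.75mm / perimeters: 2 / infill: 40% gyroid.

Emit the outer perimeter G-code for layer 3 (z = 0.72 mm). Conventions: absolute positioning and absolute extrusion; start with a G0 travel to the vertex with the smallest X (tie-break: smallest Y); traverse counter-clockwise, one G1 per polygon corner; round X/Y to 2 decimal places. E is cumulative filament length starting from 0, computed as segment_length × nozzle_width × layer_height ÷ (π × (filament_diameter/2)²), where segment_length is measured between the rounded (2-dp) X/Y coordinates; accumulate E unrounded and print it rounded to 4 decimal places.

G0 X-8.75 Y15.16 Z0.72
G1 X0.00 Y0.00 E0.4366
G1 X22.08 Y12.75 E1.0727
G1 X13.33 Y27.91 E1.5093
G1 X-8.75 Y15.16 E2.1453

At z = 0.72 mm: the 25.5×17.5 cube contributes its full rectangle; (rotated 30° about Z; rotation is an isometry so areas/perimeters/island counts are preserved). The outline is a single polygon with 4 vertices. Extrusion per mm of travel: 0.25 × 0.24 / (π × 0.875²) = 0.024945. Accumulating E over each segment gives final E = 2.1453.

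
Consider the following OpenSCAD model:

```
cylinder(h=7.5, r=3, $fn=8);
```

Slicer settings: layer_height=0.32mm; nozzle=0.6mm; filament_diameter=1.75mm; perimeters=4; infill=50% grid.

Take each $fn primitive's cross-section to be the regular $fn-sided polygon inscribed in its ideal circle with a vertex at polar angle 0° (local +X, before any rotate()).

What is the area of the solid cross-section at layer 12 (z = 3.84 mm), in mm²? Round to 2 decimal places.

25.46 mm²

At z = 3.84 mm: the r=3 cylinder gives a regular 8-gon of circumradius 3 (constant along its height) (area = (8/2)·3.000²·sin(360°/8) = 25.46 mm²). Overall, the cross-section is a single solid region. Net area = 25.46 mm².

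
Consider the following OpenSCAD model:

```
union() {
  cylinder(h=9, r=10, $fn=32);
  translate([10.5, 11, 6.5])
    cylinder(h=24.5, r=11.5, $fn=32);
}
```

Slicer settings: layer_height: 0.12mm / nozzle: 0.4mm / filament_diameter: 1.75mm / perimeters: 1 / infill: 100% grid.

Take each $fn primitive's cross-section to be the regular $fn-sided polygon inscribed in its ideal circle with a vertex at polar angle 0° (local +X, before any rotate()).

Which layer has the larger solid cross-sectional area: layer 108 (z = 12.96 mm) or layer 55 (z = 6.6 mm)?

Layer 108 (z = 12.96): the cylinder is absent (z outside [0, 9]); the r=11.5 cylinder at (10.5, 11) gives a regular 32-gon of circumradius 11.5 (constant along its height) (area = (32/2)·11.500²·sin(360°/32) = 412.81 mm²); Taking the union: only the r=11.5 cylinder at (10.5, 11) is present, so the union is just that shape — area = 412.81 mm². So its area = 412.81 mm². Layer 55 (z = 6.6): the r=10 cylinder gives a regular 32-gon of circumradius 10 (constant along its height) (area = (32/2)·10.000²·sin(360°/32) = 312.14 mm²); the cylinder at (10.5, 11): section is a regular 32-gon, circumradius r=11.5 (area = (32/2)·11.500²·sin(360°/32) = 412.81 mm²); Taking the union: the regions partially overlap — summed areas 724.96 mm² minus the doubly-counted overlap 64.50 mm² gives 660.45 mm² — area = 660.45 mm². So its area = 660.45 mm². Layer 55 is larger (660.45 vs 412.81 mm²).

layer 55 (z = 6.6 mm)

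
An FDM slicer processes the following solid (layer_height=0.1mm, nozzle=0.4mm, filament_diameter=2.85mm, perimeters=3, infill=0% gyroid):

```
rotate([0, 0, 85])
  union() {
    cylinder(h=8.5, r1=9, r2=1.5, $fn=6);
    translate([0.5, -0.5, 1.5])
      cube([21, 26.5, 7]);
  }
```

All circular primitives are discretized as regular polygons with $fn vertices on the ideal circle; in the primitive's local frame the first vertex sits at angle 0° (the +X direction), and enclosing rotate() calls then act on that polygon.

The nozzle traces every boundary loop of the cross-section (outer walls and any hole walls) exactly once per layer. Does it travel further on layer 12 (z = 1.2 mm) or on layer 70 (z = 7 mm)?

Layer 12 (z = 1.2): the cone contributes a regular 6-gon of circumradius 7.941 (interpolated between r1=9 and r2=1.5 at t=0.141) (perimeter = 2·6·7.941·sin(180°/6) = 47.65 mm); the cube at (0.5, -0.5) is not intersected at this z (z outside [1.5, 8.5]); Taking the union: only the cone is present, so the union is just that shape — boundary = 47.65 mm; (whole slice rotated 85° about Z — lengths, areas and connectivity unchanged). So its perimeter = 47.65 mm. Layer 70 (z = 7): the cone (r1=9→r2=1.5) has section circumradius 2.824 here — a regular 6-gon (perimeter = 2·6·2.824·sin(180°/6) = 16.94 mm); the cube at (0.5, -0.5) is present — its section is the full 21×26.5 rectangle (perimeter 95.00 mm); Merging all regions: the regions partially overlap (shared area 5.05 mm²), so the edge portions inside another operand are dropped and the merged outline is re-measured after clipping — boundary = 102.65 mm; (whole slice rotated 85° about Z — lengths, areas and connectivity unchanged). So its perimeter = 102.65 mm. Layer 70 is larger (102.65 vs 47.65 mm).

layer 70 (z = 7 mm)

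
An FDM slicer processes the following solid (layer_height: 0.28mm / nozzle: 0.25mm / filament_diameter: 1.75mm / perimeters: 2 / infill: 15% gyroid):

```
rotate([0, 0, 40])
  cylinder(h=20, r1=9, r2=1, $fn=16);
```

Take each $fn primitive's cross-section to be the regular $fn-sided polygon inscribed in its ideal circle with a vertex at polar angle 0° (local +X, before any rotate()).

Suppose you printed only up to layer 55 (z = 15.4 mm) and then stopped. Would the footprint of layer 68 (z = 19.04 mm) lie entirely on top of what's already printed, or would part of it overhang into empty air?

Compare the two slices. At z = 15.4: the cone: at t=0.770 of its height the radius interpolates to r₁+(r₂−r₁)t = 2.840, giving a regular 16-gon of that circumradius (area = (16/2)·2.840²·sin(360°/16) = 24.69 mm²); (rotated 40° about Z; rotation is an isometry so areas/perimeters/island counts are preserved). At z = 19.04: the cone contributes a regular 16-gon of circumradius 1.384 (interpolated between r1=9 and r2=1 at t=0.952) (area = (16/2)·1.384²·sin(360°/16) = 5.86 mm²); (rotated 40° about Z; rotation is an isometry so areas/perimeters/island counts are preserved). Checking containment: the cross-section at z = 19.04 is a subset of the cross-section at z = 15.4.

entirely on top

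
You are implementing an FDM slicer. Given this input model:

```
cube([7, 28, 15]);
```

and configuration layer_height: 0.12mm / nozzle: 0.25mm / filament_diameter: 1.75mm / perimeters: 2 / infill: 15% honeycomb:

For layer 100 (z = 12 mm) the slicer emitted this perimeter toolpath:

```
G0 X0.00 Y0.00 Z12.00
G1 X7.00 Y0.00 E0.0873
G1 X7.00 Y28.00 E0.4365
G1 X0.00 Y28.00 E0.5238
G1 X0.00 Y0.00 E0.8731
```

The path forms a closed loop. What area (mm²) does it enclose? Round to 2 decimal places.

Apply the shoelace formula to the sequence of (X, Y) vertices; enclosed area = 196.00 mm².

196.00 mm²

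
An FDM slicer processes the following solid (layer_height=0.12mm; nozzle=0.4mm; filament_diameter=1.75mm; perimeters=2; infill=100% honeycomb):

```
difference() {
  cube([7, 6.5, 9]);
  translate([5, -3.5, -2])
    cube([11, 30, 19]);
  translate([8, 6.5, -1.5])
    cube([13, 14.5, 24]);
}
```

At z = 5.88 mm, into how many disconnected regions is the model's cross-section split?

1

At z = 5.88 mm: the 7×6.5 cube contributes its full rectangle; the cube at (5, -3.5) (footprint 11×30) is included at this height; the cube at (8, 6.5) is present — its section is the full 13×14.5 rectangle; Taking the first minus the rest: starting from the 7×6.5 cube, the 11×30 cube at (5, -3.5) partially overlaps it — only the 13.00 mm² overlap (of its 330.00 mm²) is removed, clipping the outline; the 13×14.5 cube at (8, 6.5) misses the remaining region (no effect) — 1 connected region. The result has 1 disconnected region.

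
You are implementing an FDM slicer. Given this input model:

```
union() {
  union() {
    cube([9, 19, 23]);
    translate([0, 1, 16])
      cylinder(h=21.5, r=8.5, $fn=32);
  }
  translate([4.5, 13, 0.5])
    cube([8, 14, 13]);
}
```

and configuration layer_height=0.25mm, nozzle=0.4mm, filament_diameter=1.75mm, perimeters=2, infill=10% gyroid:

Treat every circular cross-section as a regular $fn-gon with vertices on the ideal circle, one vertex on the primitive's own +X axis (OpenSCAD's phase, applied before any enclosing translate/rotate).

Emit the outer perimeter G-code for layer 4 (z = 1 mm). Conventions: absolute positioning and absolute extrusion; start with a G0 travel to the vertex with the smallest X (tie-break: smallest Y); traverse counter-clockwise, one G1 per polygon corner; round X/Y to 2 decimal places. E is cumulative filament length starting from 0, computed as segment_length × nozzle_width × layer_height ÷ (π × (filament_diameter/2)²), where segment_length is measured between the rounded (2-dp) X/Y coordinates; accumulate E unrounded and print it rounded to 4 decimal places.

At z = 1 mm: the cube (footprint 9×19) is included at this height; the cylinder at (0, 1) is absent (z outside [16, 37.5]); Merging all regions: only the 9×19 cube is present, so the union is just that shape — 1 connected region; the 8×14 cube at (4.5, 13) contributes its full rectangle; Combining (union): the regions partially overlap (shared area 27.00 mm²), so overlapping operands fuse into one piece — 1 connected region. The outline is a single polygon with 8 vertices. Extrusion per mm of travel: 0.4 × 0.25 / (π × 0.875²) = 0.041575. Accumulating E over each segment gives final E = 3.2844.

G0 X0.00 Y0.00 Z1.00
G1 X9.00 Y0.00 E0.3742
G1 X9.00 Y13.00 E0.9147
G1 X12.50 Y13.00 E1.0602
G1 X12.50 Y27.00 E1.6422
G1 X4.50 Y27.00 E1.9748
G1 X4.50 Y19.00 E2.3074
G1 X0.00 Y19.00 E2.4945
G1 X0.00 Y0.00 E3.2844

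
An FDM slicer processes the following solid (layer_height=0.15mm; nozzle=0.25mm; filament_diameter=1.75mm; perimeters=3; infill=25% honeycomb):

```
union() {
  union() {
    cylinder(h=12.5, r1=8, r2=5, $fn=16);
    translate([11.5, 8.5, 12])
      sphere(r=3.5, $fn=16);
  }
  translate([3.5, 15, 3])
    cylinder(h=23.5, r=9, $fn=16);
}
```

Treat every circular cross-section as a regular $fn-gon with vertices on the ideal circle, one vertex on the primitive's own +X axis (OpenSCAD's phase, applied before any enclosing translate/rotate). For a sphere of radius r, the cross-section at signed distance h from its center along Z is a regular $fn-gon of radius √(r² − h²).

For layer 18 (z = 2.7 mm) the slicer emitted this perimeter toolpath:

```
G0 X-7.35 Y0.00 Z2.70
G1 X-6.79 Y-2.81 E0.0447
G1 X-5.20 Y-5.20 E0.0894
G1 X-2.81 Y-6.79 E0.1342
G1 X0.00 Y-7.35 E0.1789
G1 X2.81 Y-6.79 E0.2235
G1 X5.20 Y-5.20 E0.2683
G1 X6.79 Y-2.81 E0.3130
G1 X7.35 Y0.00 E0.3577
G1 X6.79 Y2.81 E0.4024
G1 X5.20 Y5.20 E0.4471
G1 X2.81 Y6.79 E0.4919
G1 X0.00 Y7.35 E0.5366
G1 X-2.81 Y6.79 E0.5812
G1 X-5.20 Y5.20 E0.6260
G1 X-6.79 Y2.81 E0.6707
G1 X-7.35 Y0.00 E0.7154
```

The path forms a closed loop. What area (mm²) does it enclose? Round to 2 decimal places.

Apply the shoelace formula to the sequence of (X, Y) vertices; enclosed area = 165.40 mm².

165.40 mm²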